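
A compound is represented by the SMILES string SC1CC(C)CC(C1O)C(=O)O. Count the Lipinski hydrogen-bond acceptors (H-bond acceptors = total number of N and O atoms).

N atoms: 0; O atoms: 3.
Lipinski HBA = 0 + 3 = 3.

3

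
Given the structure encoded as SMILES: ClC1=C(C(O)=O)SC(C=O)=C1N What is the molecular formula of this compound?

C6H4ClNO3S

Walk through each heavy atom and fill implicit hydrogens from standard valence (C 4, N 3, O 2, S 2, halogen 1):
  atom 1: Cl (halogen, monovalent) → 0 H
  atom 2: C, bond orders sum to 4 (valence 4) → 0 H
  atom 3: C, bond orders sum to 4 (valence 4) → 0 H
  atom 4: C, bond orders sum to 4 (valence 4) → 0 H
  atom 5: O, bond orders sum to 1 (valence 2) → 1 H
  atom 6: O, bond orders sum to 2 (valence 2) → 0 H
  atom 7: S, bond orders sum to 2 (valence 2) → 0 H
  atom 8: C, bond orders sum to 4 (valence 4) → 0 H
  atom 9: C, bond orders sum to 3 (valence 4) → 1 H
  atom 10: O, bond orders sum to 2 (valence 2) → 0 H
  atom 11: C, bond orders sum to 4 (valence 4) → 0 H
  atom 12: N, bond orders sum to 1 (valence 3) → 2 H
Totals → C:6, H:4, Cl:1, N:1, O:3, S:1.
In Hill order: C6H4ClNO3S.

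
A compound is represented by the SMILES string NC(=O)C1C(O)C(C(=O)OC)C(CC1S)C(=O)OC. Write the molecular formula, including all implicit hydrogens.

Walk through each heavy atom and fill implicit hydrogens from standard valence (C 4, N 3, O 2, S 2, halogen 1):
  atom 1: N, bond orders sum to 1 (valence 3) → 2 H
  atom 2: C, bond orders sum to 4 (valence 4) → 0 H
  atom 3: O, bond orders sum to 2 (valence 2) → 0 H
  atom 4: C, bond orders sum to 3 (valence 4) → 1 H
  atom 5: C, bond orders sum to 3 (valence 4) → 1 H
  atom 6: O, bond orders sum to 1 (valence 2) → 1 H
  atom 7: C, bond orders sum to 3 (valence 4) → 1 H
  atom 8: C, bond orders sum to 4 (valence 4) → 0 H
  atom 9: O, bond orders sum to 2 (valence 2) → 0 H
  atom 10: O, bond orders sum to 2 (valence 2) → 0 H
  atom 11: C, bond orders sum to 1 (valence 4) → 3 H
  atom 12: C, bond orders sum to 3 (valence 4) → 1 H
  atom 13: C, bond orders sum to 2 (valence 4) → 2 H
  atom 14: C, bond orders sum to 3 (valence 4) → 1 H
  atom 15: S, bond orders sum to 1 (valence 2) → 1 H
  atom 16: C, bond orders sum to 4 (valence 4) → 0 H
  atom 17: O, bond orders sum to 2 (valence 2) → 0 H
  atom 18: O, bond orders sum to 2 (valence 2) → 0 H
  atom 19: C, bond orders sum to 1 (valence 4) → 3 H
Totals → C:11, H:17, N:1, O:6, S:1.
In Hill order: C11H17NO6S.

C11H17NO6S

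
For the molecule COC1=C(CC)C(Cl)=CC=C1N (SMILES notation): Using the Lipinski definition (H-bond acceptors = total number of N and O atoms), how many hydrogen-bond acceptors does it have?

2

N atoms: 1; O atoms: 1.
Lipinski HBA = 1 + 1 = 2.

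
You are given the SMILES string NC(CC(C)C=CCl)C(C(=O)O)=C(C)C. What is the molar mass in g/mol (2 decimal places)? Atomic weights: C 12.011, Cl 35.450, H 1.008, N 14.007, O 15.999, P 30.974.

First, the molecular formula is C11H18ClNO2 (counting implicit H from valence).
  C: 11 × 12.011 = 132.121
  Cl: 1 × 35.450 = 35.450
  H: 18 × 1.008 = 18.144
  N: 1 × 14.007 = 14.007
  O: 2 × 15.999 = 31.998
Sum: 11×12.011 + 1×35.450 + 18×1.008 + 1×14.007 + 2×15.999 = 231.720 → 231.72 g/mol.

231.72 g/mol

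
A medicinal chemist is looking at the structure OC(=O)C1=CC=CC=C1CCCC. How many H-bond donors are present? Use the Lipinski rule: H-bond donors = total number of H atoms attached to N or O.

Donors: find every N or O and count the H atoms it carries.
  atom 1 (O): bond orders sum to 1 → 1 H
  atom 3 (O): bond orders sum to 2 → 0 H
Lipinski HBD = 1.

1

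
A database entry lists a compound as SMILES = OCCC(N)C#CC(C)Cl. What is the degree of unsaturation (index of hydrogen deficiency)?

Degree of unsaturation = (number of rings) + (number of π bonds).
Ring closures in the SMILES: 0.
π bonds: 1 triple bond (each 2 DoU) → 2 DoU from unsaturation.
Total DoU = 0 + 2 = 2.

2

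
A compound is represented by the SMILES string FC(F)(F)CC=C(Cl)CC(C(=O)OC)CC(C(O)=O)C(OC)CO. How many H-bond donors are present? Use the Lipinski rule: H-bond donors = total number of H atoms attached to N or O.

2

Donors: find every N or O and count the H atoms it carries.
  atom 12 (O): bond orders sum to 2 → 0 H
  atom 13 (O): bond orders sum to 2 → 0 H
  atom 18 (O): bond orders sum to 1 → 1 H
  atom 19 (O): bond orders sum to 2 → 0 H
  atom 21 (O): bond orders sum to 2 → 0 H
  atom 24 (O): bond orders sum to 1 → 1 H
Lipinski HBD = 2.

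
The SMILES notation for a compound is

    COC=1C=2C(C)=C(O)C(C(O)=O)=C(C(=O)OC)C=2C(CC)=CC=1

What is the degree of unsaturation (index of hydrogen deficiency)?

9

Degree of unsaturation = (number of rings) + (number of π bonds).
Ring closures in the SMILES: 2.
π bonds: 7 double bonds (each 1 DoU) → 7 DoU from unsaturation.
Total DoU = 2 + 7 = 9.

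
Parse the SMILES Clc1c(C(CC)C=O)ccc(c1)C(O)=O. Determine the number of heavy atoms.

15

Every atom symbol written in the SMILES (organic subset) is one heavy atom; implicit H are not written.
Heavy atoms by element → C:11, Cl:1, O:3.
Total: 15.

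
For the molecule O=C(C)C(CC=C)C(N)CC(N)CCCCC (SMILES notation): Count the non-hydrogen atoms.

17

Every atom symbol written in the SMILES (organic subset) is one heavy atom; implicit H are not written.
Heavy atoms by element → C:14, N:2, O:1.
Total: 17.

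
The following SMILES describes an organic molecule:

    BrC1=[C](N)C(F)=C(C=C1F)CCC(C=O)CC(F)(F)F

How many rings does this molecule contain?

In SMILES, each pair of matching ring-closure digits denotes one ring-closing bond; the number of such bonds equals the number of independent rings.
Ring-closure bonds here: 1.

1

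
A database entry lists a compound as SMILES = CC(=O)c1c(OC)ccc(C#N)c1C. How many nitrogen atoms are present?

1

Scan the SMILES for N atoms (remember two-letter symbols like Cl and Br are single atoms).
Nitrogen count: 1.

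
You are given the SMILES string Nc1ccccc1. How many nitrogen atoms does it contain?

Scan the SMILES for N atoms (remember two-letter symbols like Cl and Br are single atoms).
Nitrogen count: 1.

1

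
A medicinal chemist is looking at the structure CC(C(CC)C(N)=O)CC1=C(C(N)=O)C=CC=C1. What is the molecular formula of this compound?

C14H20N2O2

Walk through each heavy atom and fill implicit hydrogens from standard valence (C 4, N 3, O 2, S 2, halogen 1):
  atom 1: C, bond orders sum to 1 (valence 4) → 3 H
  atom 2: C, bond orders sum to 3 (valence 4) → 1 H
  atom 3: C, bond orders sum to 3 (valence 4) → 1 H
  atom 4: C, bond orders sum to 2 (valence 4) → 2 H
  atom 5: C, bond orders sum to 1 (valence 4) → 3 H
  atom 6: C, bond orders sum to 4 (valence 4) → 0 H
  atom 7: N, bond orders sum to 1 (valence 3) → 2 H
  atom 8: O, bond orders sum to 2 (valence 2) → 0 H
  atom 9: C, bond orders sum to 2 (valence 4) → 2 H
  atom 10: C, bond orders sum to 4 (valence 4) → 0 H
  atom 11: C, bond orders sum to 4 (valence 4) → 0 H
  atom 12: C, bond orders sum to 4 (valence 4) → 0 H
  atom 13: N, bond orders sum to 1 (valence 3) → 2 H
  atom 14: O, bond orders sum to 2 (valence 2) → 0 H
  atom 15: C, bond orders sum to 3 (valence 4) → 1 H
  atom 16: C, bond orders sum to 3 (valence 4) → 1 H
  atom 17: C, bond orders sum to 3 (valence 4) → 1 H
  atom 18: C, bond orders sum to 3 (valence 4) → 1 H
Totals → C:14, H:20, N:2, O:2.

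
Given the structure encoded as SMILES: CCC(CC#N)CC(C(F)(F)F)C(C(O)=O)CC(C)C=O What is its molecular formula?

Walk through each heavy atom and fill implicit hydrogens from standard valence (C 4, N 3, O 2, S 2, halogen 1):
  atom 1: C, bond orders sum to 1 (valence 4) → 3 H
  atom 2: C, bond orders sum to 2 (valence 4) → 2 H
  atom 3: C, bond orders sum to 3 (valence 4) → 1 H
  atom 4: C, bond orders sum to 2 (valence 4) → 2 H
  atom 5: C, bond orders sum to 4 (valence 4) → 0 H
  atom 6: N, bond orders sum to 3 (valence 3) → 0 H
  atom 7: C, bond orders sum to 2 (valence 4) → 2 H
  atom 8: C, bond orders sum to 3 (valence 4) → 1 H
  atom 9: C, bond orders sum to 4 (valence 4) → 0 H
  atom 10: F (halogen, monovalent) → 0 H
  atom 11: F (halogen, monovalent) → 0 H
  atom 12: F (halogen, monovalent) → 0 H
  atom 13: C, bond orders sum to 3 (valence 4) → 1 H
  atom 14: C, bond orders sum to 4 (valence 4) → 0 H
  atom 15: O, bond orders sum to 1 (valence 2) → 1 H
  atom 16: O, bond orders sum to 2 (valence 2) → 0 H
  atom 17: C, bond orders sum to 2 (valence 4) → 2 H
  atom 18: C, bond orders sum to 3 (valence 4) → 1 H
  atom 19: C, bond orders sum to 1 (valence 4) → 3 H
  atom 20: C, bond orders sum to 3 (valence 4) → 1 H
  atom 21: O, bond orders sum to 2 (valence 2) → 0 H
Totals → C:14, H:20, F:3, N:1, O:3.
In Hill order: C14H20F3NO3.

C14H20F3NO3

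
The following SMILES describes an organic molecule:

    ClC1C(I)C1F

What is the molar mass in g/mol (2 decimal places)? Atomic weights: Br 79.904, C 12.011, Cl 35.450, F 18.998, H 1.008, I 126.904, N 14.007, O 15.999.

220.41 g/mol

First, the molecular formula is C3H3ClFI (counting implicit H from valence).
  C: 3 × 12.011 = 36.033
  Cl: 1 × 35.450 = 35.450
  F: 1 × 18.998 = 18.998
  H: 3 × 1.008 = 3.024
  I: 1 × 126.904 = 126.904
Sum: 3×12.011 + 1×35.450 + 1×18.998 + 3×1.008 + 1×126.904 = 220.409 → 220.41 g/mol.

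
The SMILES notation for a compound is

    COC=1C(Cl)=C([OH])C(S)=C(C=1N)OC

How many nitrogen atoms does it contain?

Scan the SMILES for N atoms (remember two-letter symbols like Cl and Br are single atoms).
Nitrogen count: 1.

1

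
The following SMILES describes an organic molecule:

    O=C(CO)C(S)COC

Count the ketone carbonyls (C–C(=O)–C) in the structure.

The ketone motif appears at heavy-atom position 2 in the SMILES.
Other groups present: 1 ether, 1 hydroxyl, 1 thiol.
Ketone count: 1.

1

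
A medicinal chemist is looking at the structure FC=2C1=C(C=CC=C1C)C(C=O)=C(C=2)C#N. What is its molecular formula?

Walk through each heavy atom and fill implicit hydrogens from standard valence (C 4, N 3, O 2, S 2, halogen 1):
  atom 1: F (halogen, monovalent) → 0 H
  atom 2: C, bond orders sum to 4 (valence 4) → 0 H
  atom 3: C, bond orders sum to 4 (valence 4) → 0 H
  atom 4: C, bond orders sum to 4 (valence 4) → 0 H
  atom 5: C, bond orders sum to 3 (valence 4) → 1 H
  atom 6: C, bond orders sum to 3 (valence 4) → 1 H
  atom 7: C, bond orders sum to 3 (valence 4) → 1 H
  atom 8: C, bond orders sum to 4 (valence 4) → 0 H
  atom 9: C, bond orders sum to 1 (valence 4) → 3 H
  atom 10: C, bond orders sum to 4 (valence 4) → 0 H
  atom 11: C, bond orders sum to 3 (valence 4) → 1 H
  atom 12: O, bond orders sum to 2 (valence 2) → 0 H
  atom 13: C, bond orders sum to 4 (valence 4) → 0 H
  atom 14: C, bond orders sum to 3 (valence 4) → 1 H
  atom 15: C, bond orders sum to 4 (valence 4) → 0 H
  atom 16: N, bond orders sum to 3 (valence 3) → 0 H
Totals → C:13, H:8, F:1, N:1, O:1.
In Hill order: C13H8FNO.

C13H8FNO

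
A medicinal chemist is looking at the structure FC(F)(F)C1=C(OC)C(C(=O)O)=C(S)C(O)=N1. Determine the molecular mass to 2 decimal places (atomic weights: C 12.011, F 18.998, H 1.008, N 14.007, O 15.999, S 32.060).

269.19 g/mol

First, the molecular formula is C8H6F3NO4S (counting implicit H from valence).
  C: 8 × 12.011 = 96.088
  F: 3 × 18.998 = 56.994
  H: 6 × 1.008 = 6.048
  N: 1 × 14.007 = 14.007
  O: 4 × 15.999 = 63.996
  S: 1 × 32.060 = 32.060
Sum: 8×12.011 + 3×18.998 + 6×1.008 + 1×14.007 + 4×15.999 + 1×32.060 = 269.193 → 269.19 g/mol.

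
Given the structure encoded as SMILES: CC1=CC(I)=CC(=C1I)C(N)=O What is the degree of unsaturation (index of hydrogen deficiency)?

Molecular formula: C8H7I2NO.
DoU = (2C + 2 + N − H − X) / 2, where X is the halogen count and O/S are ignored.
    = (2·8 + 2 + 1 − 7 − 2) / 2 = 10 / 2 = 5.

5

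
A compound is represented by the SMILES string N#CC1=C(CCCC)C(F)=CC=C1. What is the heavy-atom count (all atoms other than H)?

Every atom symbol written in the SMILES (organic subset) is one heavy atom; implicit H are not written.
Heavy atoms by element → C:11, F:1, N:1.
Total: 13.

13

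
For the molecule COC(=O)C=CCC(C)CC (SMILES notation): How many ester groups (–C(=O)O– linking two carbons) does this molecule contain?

The ester motif appears at heavy-atom position 3 in the SMILES.
Other groups present: 1 alkene.
Ester count: 1.

1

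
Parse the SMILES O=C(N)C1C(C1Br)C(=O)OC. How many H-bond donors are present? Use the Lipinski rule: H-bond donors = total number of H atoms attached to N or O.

2

Donors: find every N or O and count the H atoms it carries.
  atom 1 (O): bond orders sum to 2 → 0 H
  atom 3 (N): bond orders sum to 1 → 2 H
  atom 9 (O): bond orders sum to 2 → 0 H
  atom 10 (O): bond orders sum to 2 → 0 H
Lipinski HBD = 2.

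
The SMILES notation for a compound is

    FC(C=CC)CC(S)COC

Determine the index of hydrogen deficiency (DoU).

Molecular formula: C8H15FOS.
DoU = (2C + 2 + N − H − X) / 2, where X is the halogen count and O/S are ignored.
    = (2·8 + 2 + 0 − 15 − 1) / 2 = 2 / 2 = 1.

1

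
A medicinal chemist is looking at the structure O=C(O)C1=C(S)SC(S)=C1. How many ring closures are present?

1

In SMILES, each pair of matching ring-closure digits denotes one ring-closing bond; the number of such bonds equals the number of independent rings.
Ring-closure bonds here: 1.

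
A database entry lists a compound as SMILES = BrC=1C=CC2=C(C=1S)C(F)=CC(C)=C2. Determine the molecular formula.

Walk through each heavy atom and fill implicit hydrogens from standard valence (C 4, N 3, O 2, S 2, halogen 1):
  atom 1: Br (halogen, monovalent) → 0 H
  atom 2: C, bond orders sum to 4 (valence 4) → 0 H
  atom 3: C, bond orders sum to 3 (valence 4) → 1 H
  atom 4: C, bond orders sum to 3 (valence 4) → 1 H
  atom 5: C, bond orders sum to 4 (valence 4) → 0 H
  atom 6: C, bond orders sum to 4 (valence 4) → 0 H
  atom 7: C, bond orders sum to 4 (valence 4) → 0 H
  atom 8: S, bond orders sum to 1 (valence 2) → 1 H
  atom 9: C, bond orders sum to 4 (valence 4) → 0 H
  atom 10: F (halogen, monovalent) → 0 H
  atom 11: C, bond orders sum to 3 (valence 4) → 1 H
  atom 12: C, bond orders sum to 4 (valence 4) → 0 H
  atom 13: C, bond orders sum to 1 (valence 4) → 3 H
  atom 14: C, bond orders sum to 3 (valence 4) → 1 H
Totals → C:11, H:8, Br:1, F:1, S:1.

C11H8BrFS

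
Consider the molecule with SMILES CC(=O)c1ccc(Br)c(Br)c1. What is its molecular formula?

Walk through each heavy atom and fill implicit hydrogens from standard valence (C 4, N 3, O 2, S 2, halogen 1); for lowercase aromatic atoms, an aromatic c carries 1 H when it has two neighbours and 0 H with three, and aromatic n carries 0 H:
  atom 1: C, bond orders sum to 1 (valence 4) → 3 H
  atom 2: C, bond orders sum to 4 (valence 4) → 0 H
  atom 3: O, bond orders sum to 2 (valence 2) → 0 H
  atom 4: aromatic c, 3 neighbours → 0 H
  atom 5: aromatic c, 2 neighbours → 1 H
  atom 6: aromatic c, 2 neighbours → 1 H
  atom 7: aromatic c, 3 neighbours → 0 H
  atom 8: Br (halogen, monovalent) → 0 H
  atom 9: aromatic c, 3 neighbours → 0 H
  atom 10: Br (halogen, monovalent) → 0 H
  atom 11: aromatic c, 2 neighbours → 1 H
Totals → C:8, H:6, Br:2, O:1.

C8H6Br2O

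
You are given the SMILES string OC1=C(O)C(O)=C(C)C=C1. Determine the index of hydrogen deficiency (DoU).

Degree of unsaturation = (number of rings) + (number of π bonds).
Ring closures in the SMILES: 1.
π bonds: 3 double bonds (each 1 DoU) → 3 DoU from unsaturation.
Total DoU = 1 + 3 = 4.

4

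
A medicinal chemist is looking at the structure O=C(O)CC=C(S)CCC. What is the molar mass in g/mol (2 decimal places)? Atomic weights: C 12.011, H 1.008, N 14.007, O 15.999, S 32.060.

160.23 g/mol

First, the molecular formula is C7H12O2S (counting implicit H from valence).
  C: 7 × 12.011 = 84.077
  H: 12 × 1.008 = 12.096
  O: 2 × 15.999 = 31.998
  S: 1 × 32.060 = 32.060
Sum: 7×12.011 + 12×1.008 + 2×15.999 + 1×32.060 = 160.231 → 160.23 g/mol.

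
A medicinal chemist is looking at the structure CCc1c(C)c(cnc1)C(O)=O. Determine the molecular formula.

C9H11NO2

Walk through each heavy atom and fill implicit hydrogens from standard valence (C 4, N 3, O 2, S 2, halogen 1); for lowercase aromatic atoms, an aromatic c carries 1 H when it has two neighbours and 0 H with three, and aromatic n carries 0 H:
  atom 1: C, bond orders sum to 1 (valence 4) → 3 H
  atom 2: C, bond orders sum to 2 (valence 4) → 2 H
  atom 3: aromatic c, 3 neighbours → 0 H
  atom 4: aromatic c, 3 neighbours → 0 H
  atom 5: C, bond orders sum to 1 (valence 4) → 3 H
  atom 6: aromatic c, 3 neighbours → 0 H
  atom 7: aromatic c, 2 neighbours → 1 H
  atom 8: aromatic n, 2 neighbours → 0 H
  atom 9: aromatic c, 2 neighbours → 1 H
  atom 10: C, bond orders sum to 4 (valence 4) → 0 H
  atom 11: O, bond orders sum to 1 (valence 2) → 1 H
  atom 12: O, bond orders sum to 2 (valence 2) → 0 H
Totals → C:9, H:11, N:1, O:2.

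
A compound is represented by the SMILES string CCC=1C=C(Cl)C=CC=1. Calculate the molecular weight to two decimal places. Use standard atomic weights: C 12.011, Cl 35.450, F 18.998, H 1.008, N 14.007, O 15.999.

First, the molecular formula is C8H9Cl (counting implicit H from valence).
  C: 8 × 12.011 = 96.088
  Cl: 1 × 35.450 = 35.450
  H: 9 × 1.008 = 9.072
Sum: 8×12.011 + 1×35.450 + 9×1.008 = 140.610 → 140.61 g/mol.

140.61 g/mol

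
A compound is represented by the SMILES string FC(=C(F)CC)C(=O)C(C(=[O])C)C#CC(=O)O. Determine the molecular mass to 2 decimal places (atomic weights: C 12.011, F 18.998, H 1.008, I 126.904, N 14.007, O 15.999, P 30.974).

244.19 g/mol

First, the molecular formula is C11H10F2O4 (counting implicit H from valence).
  C: 11 × 12.011 = 132.121
  F: 2 × 18.998 = 37.996
  H: 10 × 1.008 = 10.080
  O: 4 × 15.999 = 63.996
Sum: 11×12.011 + 2×18.998 + 10×1.008 + 4×15.999 = 244.193 → 244.19 g/mol.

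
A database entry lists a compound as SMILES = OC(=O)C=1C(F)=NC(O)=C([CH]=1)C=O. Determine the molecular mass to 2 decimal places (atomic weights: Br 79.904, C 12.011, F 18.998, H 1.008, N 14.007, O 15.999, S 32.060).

185.11 g/mol

First, the molecular formula is C7H4FNO4 (counting implicit H from valence).
  C: 7 × 12.011 = 84.077
  F: 1 × 18.998 = 18.998
  H: 4 × 1.008 = 4.032
  N: 1 × 14.007 = 14.007
  O: 4 × 15.999 = 63.996
Sum: 7×12.011 + 1×18.998 + 4×1.008 + 1×14.007 + 4×15.999 = 185.110 → 185.11 g/mol.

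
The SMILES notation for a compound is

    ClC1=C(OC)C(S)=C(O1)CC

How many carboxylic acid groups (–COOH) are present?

Scan the SMILES for the carboxylic acid motif — none present.
Groups that are present: 1 ether, 1 thiol.

0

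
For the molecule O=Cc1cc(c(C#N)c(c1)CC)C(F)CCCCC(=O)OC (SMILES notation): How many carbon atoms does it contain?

Count every carbon token in the SMILES (each C, including those in ring-closure positions and inside branches).
Carbon count: 17.

17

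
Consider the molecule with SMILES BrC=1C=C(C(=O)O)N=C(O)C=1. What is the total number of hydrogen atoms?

4

Walk through each heavy atom and fill implicit hydrogens from standard valence (C 4, N 3, O 2, S 2, halogen 1):
  atom 1: Br (halogen, monovalent) → 0 H
  atom 2: C, bond orders sum to 4 (valence 4) → 0 H
  atom 3: C, bond orders sum to 3 (valence 4) → 1 H
  atom 4: C, bond orders sum to 4 (valence 4) → 0 H
  atom 5: C, bond orders sum to 4 (valence 4) → 0 H
  atom 6: O, bond orders sum to 2 (valence 2) → 0 H
  atom 7: O, bond orders sum to 1 (valence 2) → 1 H
  atom 8: N, bond orders sum to 3 (valence 3) → 0 H
  atom 9: C, bond orders sum to 4 (valence 4) → 0 H
  atom 10: O, bond orders sum to 1 (valence 2) → 1 H
  atom 11: C, bond orders sum to 3 (valence 4) → 1 H
Total hydrogens: 4.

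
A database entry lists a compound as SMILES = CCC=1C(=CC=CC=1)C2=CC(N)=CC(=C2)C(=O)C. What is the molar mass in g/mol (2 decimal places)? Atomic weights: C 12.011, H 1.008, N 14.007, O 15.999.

239.32 g/mol

First, the molecular formula is C16H17NO (counting implicit H from valence).
  C: 16 × 12.011 = 192.176
  H: 17 × 1.008 = 17.136
  N: 1 × 14.007 = 14.007
  O: 1 × 15.999 = 15.999
Sum: 16×12.011 + 17×1.008 + 1×14.007 + 1×15.999 = 239.318 → 239.32 g/mol.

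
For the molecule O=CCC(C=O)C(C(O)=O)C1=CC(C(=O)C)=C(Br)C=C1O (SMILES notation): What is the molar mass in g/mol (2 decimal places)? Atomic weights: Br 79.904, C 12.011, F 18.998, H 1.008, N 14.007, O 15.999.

First, the molecular formula is C14H13BrO6 (counting implicit H from valence).
  Br: 1 × 79.904 = 79.904
  C: 14 × 12.011 = 168.154
  H: 13 × 1.008 = 13.104
  O: 6 × 15.999 = 95.994
Sum: 1×79.904 + 14×12.011 + 13×1.008 + 6×15.999 = 357.156 → 357.16 g/mol.

357.16 g/mol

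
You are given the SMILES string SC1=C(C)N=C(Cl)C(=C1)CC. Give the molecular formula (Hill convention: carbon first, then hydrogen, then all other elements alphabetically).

C8H10ClNS

Walk through each heavy atom and fill implicit hydrogens from standard valence (C 4, N 3, O 2, S 2, halogen 1):
  atom 1: S, bond orders sum to 1 (valence 2) → 1 H
  atom 2: C, bond orders sum to 4 (valence 4) → 0 H
  atom 3: C, bond orders sum to 4 (valence 4) → 0 H
  atom 4: C, bond orders sum to 1 (valence 4) → 3 H
  atom 5: N, bond orders sum to 3 (valence 3) → 0 H
  atom 6: C, bond orders sum to 4 (valence 4) → 0 H
  atom 7: Cl (halogen, monovalent) → 0 H
  atom 8: C, bond orders sum to 4 (valence 4) → 0 H
  atom 9: C, bond orders sum to 3 (valence 4) → 1 H
  atom 10: C, bond orders sum to 2 (valence 4) → 2 H
  atom 11: C, bond orders sum to 1 (valence 4) → 3 H
Totals → C:8, H:10, Cl:1, N:1, S:1.
In Hill order: C8H10ClNS.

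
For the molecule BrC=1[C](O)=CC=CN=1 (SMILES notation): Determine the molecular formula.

Walk through each heavy atom and fill implicit hydrogens from standard valence (C 4, N 3, O 2, S 2, halogen 1):
  atom 1: Br (halogen, monovalent) → 0 H
  atom 2: C, bond orders sum to 4 (valence 4) → 0 H
  atom 3: C with explicit H count 0
  atom 4: O, bond orders sum to 1 (valence 2) → 1 H
  atom 5: C, bond orders sum to 3 (valence 4) → 1 H
  atom 6: C, bond orders sum to 3 (valence 4) → 1 H
  atom 7: C, bond orders sum to 3 (valence 4) → 1 H
  atom 8: N, bond orders sum to 3 (valence 3) → 0 H
Totals → C:5, H:4, Br:1, N:1, O:1.
In Hill order: C5H4BrNO.

C5H4BrNO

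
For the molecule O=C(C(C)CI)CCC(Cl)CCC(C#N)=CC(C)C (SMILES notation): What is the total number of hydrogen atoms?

23

Walk through each heavy atom and fill implicit hydrogens from standard valence (C 4, N 3, O 2, S 2, halogen 1):
  atom 1: O, bond orders sum to 2 (valence 2) → 0 H
  atom 2: C, bond orders sum to 4 (valence 4) → 0 H
  atom 3: C, bond orders sum to 3 (valence 4) → 1 H
  atom 4: C, bond orders sum to 1 (valence 4) → 3 H
  atom 5: C, bond orders sum to 2 (valence 4) → 2 H
  atom 6: I (halogen, monovalent) → 0 H
  atom 7: C, bond orders sum to 2 (valence 4) → 2 H
  atom 8: C, bond orders sum to 2 (valence 4) → 2 H
  atom 9: C, bond orders sum to 3 (valence 4) → 1 H
  atom 10: Cl (halogen, monovalent) → 0 H
  atom 11: C, bond orders sum to 2 (valence 4) → 2 H
  atom 12: C, bond orders sum to 2 (valence 4) → 2 H
  atom 13: C, bond orders sum to 4 (valence 4) → 0 H
  atom 14: C, bond orders sum to 4 (valence 4) → 0 H
  atom 15: N, bond orders sum to 3 (valence 3) → 0 H
  atom 16: C, bond orders sum to 3 (valence 4) → 1 H
  atom 17: C, bond orders sum to 3 (valence 4) → 1 H
  atom 18: C, bond orders sum to 1 (valence 4) → 3 H
  atom 19: C, bond orders sum to 1 (valence 4) → 3 H
Total hydrogens: 23.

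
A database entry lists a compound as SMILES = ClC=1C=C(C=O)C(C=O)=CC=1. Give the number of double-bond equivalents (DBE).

Degree of unsaturation = (number of rings) + (number of π bonds).
Ring closures in the SMILES: 1.
π bonds: 5 double bonds (each 1 DoU) → 5 DoU from unsaturation.
Total DoU = 1 + 5 = 6.

6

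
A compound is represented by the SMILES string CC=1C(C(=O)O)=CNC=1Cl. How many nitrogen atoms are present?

Scan the SMILES for N atoms (remember two-letter symbols like Cl and Br are single atoms).
Nitrogen count: 1.

1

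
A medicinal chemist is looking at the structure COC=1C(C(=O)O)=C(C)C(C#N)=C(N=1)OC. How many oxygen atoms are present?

Scan the SMILES for O atoms (remember two-letter symbols like Cl and Br are single atoms).
Oxygen count: 4.

4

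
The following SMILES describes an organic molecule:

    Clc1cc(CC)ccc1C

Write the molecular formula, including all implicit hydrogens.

C9H11Cl

Walk through each heavy atom and fill implicit hydrogens from standard valence (C 4, N 3, O 2, S 2, halogen 1); for lowercase aromatic atoms, an aromatic c carries 1 H when it has two neighbours and 0 H with three, and aromatic n carries 0 H:
  atom 1: Cl (halogen, monovalent) → 0 H
  atom 2: aromatic c, 3 neighbours → 0 H
  atom 3: aromatic c, 2 neighbours → 1 H
  atom 4: aromatic c, 3 neighbours → 0 H
  atom 5: C, bond orders sum to 2 (valence 4) → 2 H
  atom 6: C, bond orders sum to 1 (valence 4) → 3 H
  atom 7: aromatic c, 2 neighbours → 1 H
  atom 8: aromatic c, 2 neighbours → 1 H
  atom 9: aromatic c, 3 neighbours → 0 H
  atom 10: C, bond orders sum to 1 (valence 4) → 3 H
Totals → C:9, H:11, Cl:1.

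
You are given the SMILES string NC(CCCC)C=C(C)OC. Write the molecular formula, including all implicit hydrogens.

C9H19NO

Walk through each heavy atom and fill implicit hydrogens from standard valence (C 4, N 3, O 2, S 2, halogen 1):
  atom 1: N, bond orders sum to 1 (valence 3) → 2 H
  atom 2: C, bond orders sum to 3 (valence 4) → 1 H
  atom 3: C, bond orders sum to 2 (valence 4) → 2 H
  atom 4: C, bond orders sum to 2 (valence 4) → 2 H
  atom 5: C, bond orders sum to 2 (valence 4) → 2 H
  atom 6: C, bond orders sum to 1 (valence 4) → 3 H
  atom 7: C, bond orders sum to 3 (valence 4) → 1 H
  atom 8: C, bond orders sum to 4 (valence 4) → 0 H
  atom 9: C, bond orders sum to 1 (valence 4) → 3 H
  atom 10: O, bond orders sum to 2 (valence 2) → 0 H
  atom 11: C, bond orders sum to 1 (valence 4) → 3 H
Totals → C:9, H:19, N:1, O:1.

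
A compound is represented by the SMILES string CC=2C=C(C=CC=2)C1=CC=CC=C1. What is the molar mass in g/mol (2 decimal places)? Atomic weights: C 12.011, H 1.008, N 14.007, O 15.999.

168.24 g/mol

First, the molecular formula is C13H12 (counting implicit H from valence).
  C: 13 × 12.011 = 156.143
  H: 12 × 1.008 = 12.096
Sum: 13×12.011 + 12×1.008 = 168.239 → 168.24 g/mol.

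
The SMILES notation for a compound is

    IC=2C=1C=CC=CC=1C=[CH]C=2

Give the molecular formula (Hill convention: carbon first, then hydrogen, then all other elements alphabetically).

C10H7I

Walk through each heavy atom and fill implicit hydrogens from standard valence (C 4, N 3, O 2, S 2, halogen 1):
  atom 1: I (halogen, monovalent) → 0 H
  atom 2: C, bond orders sum to 4 (valence 4) → 0 H
  atom 3: C, bond orders sum to 4 (valence 4) → 0 H
  atom 4: C, bond orders sum to 3 (valence 4) → 1 H
  atom 5: C, bond orders sum to 3 (valence 4) → 1 H
  atom 6: C, bond orders sum to 3 (valence 4) → 1 H
  atom 7: C, bond orders sum to 3 (valence 4) → 1 H
  atom 8: C, bond orders sum to 4 (valence 4) → 0 H
  atom 9: C, bond orders sum to 3 (valence 4) → 1 H
  atom 10: C with explicit H count 1
  atom 11: C, bond orders sum to 3 (valence 4) → 1 H
Totals → C:10, H:7, I:1.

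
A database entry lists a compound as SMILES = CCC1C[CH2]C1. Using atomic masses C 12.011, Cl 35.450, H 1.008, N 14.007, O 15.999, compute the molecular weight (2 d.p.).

First, the molecular formula is C6H12 (counting implicit H from valence).
  C: 6 × 12.011 = 72.066
  H: 12 × 1.008 = 12.096
Sum: 6×12.011 + 12×1.008 = 84.162 → 84.16 g/mol.

84.16 g/mol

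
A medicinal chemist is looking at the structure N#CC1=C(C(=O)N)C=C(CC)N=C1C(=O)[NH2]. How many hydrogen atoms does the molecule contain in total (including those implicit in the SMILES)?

Walk through each heavy atom and fill implicit hydrogens from standard valence (C 4, N 3, O 2, S 2, halogen 1):
  atom 1: N, bond orders sum to 3 (valence 3) → 0 H
  atom 2: C, bond orders sum to 4 (valence 4) → 0 H
  atom 3: C, bond orders sum to 4 (valence 4) → 0 H
  atom 4: C, bond orders sum to 4 (valence 4) → 0 H
  atom 5: C, bond orders sum to 4 (valence 4) → 0 H
  atom 6: O, bond orders sum to 2 (valence 2) → 0 H
  atom 7: N, bond orders sum to 1 (valence 3) → 2 H
  atom 8: C, bond orders sum to 3 (valence 4) → 1 H
  atom 9: C, bond orders sum to 4 (valence 4) → 0 H
  atom 10: C, bond orders sum to 2 (valence 4) → 2 H
  atom 11: C, bond orders sum to 1 (valence 4) → 3 H
  atom 12: N, bond orders sum to 3 (valence 3) → 0 H
  atom 13: C, bond orders sum to 4 (valence 4) → 0 H
  atom 14: C, bond orders sum to 4 (valence 4) → 0 H
  atom 15: O, bond orders sum to 2 (valence 2) → 0 H
  atom 16: N with explicit H count 2
Total hydrogens: 10.

10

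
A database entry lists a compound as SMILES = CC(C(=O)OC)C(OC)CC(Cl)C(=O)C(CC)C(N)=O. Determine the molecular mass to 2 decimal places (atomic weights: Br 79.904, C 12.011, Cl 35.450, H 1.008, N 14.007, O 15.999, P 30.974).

307.77 g/mol

First, the molecular formula is C13H22ClNO5 (counting implicit H from valence).
  C: 13 × 12.011 = 156.143
  Cl: 1 × 35.450 = 35.450
  H: 22 × 1.008 = 22.176
  N: 1 × 14.007 = 14.007
  O: 5 × 15.999 = 79.995
Sum: 13×12.011 + 1×35.450 + 22×1.008 + 1×14.007 + 5×15.999 = 307.771 → 307.77 g/mol.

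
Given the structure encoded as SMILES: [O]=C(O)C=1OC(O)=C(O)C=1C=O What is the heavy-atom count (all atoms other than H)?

12

Every atom symbol written in the SMILES (organic subset) is one heavy atom; implicit H are not written.
Heavy atoms by element → C:6, O:6.
Total: 12.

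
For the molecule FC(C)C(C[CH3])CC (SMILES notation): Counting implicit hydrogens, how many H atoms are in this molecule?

Walk through each heavy atom and fill implicit hydrogens from standard valence (C 4, N 3, O 2, S 2, halogen 1):
  atom 1: F (halogen, monovalent) → 0 H
  atom 2: C, bond orders sum to 3 (valence 4) → 1 H
  atom 3: C, bond orders sum to 1 (valence 4) → 3 H
  atom 4: C, bond orders sum to 3 (valence 4) → 1 H
  atom 5: C, bond orders sum to 2 (valence 4) → 2 H
  atom 6: C with explicit H count 3
  atom 7: C, bond orders sum to 2 (valence 4) → 2 H
  atom 8: C, bond orders sum to 1 (valence 4) → 3 H
Total hydrogens: 15.

15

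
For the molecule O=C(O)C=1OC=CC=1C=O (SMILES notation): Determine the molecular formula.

Walk through each heavy atom and fill implicit hydrogens from standard valence (C 4, N 3, O 2, S 2, halogen 1):
  atom 1: O, bond orders sum to 2 (valence 2) → 0 H
  atom 2: C, bond orders sum to 4 (valence 4) → 0 H
  atom 3: O, bond orders sum to 1 (valence 2) → 1 H
  atom 4: C, bond orders sum to 4 (valence 4) → 0 H
  atom 5: O, bond orders sum to 2 (valence 2) → 0 H
  atom 6: C, bond orders sum to 3 (valence 4) → 1 H
  atom 7: C, bond orders sum to 3 (valence 4) → 1 H
  atom 8: C, bond orders sum to 4 (valence 4) → 0 H
  atom 9: C, bond orders sum to 3 (valence 4) → 1 H
  atom 10: O, bond orders sum to 2 (valence 2) → 0 H
Totals → C:6, H:4, O:4.
In Hill order: C6H4O4.

C6H4O4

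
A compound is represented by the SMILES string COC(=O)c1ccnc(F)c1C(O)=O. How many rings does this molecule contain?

In SMILES, each pair of matching ring-closure digits denotes one ring-closing bond; the number of such bonds equals the number of independent rings.
Ring-closure bonds here: 1.

1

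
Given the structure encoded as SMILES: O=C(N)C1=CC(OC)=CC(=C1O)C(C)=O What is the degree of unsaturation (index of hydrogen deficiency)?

6

Degree of unsaturation = (number of rings) + (number of π bonds).
Ring closures in the SMILES: 1.
π bonds: 5 double bonds (each 1 DoU) → 5 DoU from unsaturation.
Total DoU = 1 + 5 = 6.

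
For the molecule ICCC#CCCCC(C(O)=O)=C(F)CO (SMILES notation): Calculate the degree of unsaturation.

4

Degree of unsaturation = (number of rings) + (number of π bonds).
Ring closures in the SMILES: 0.
π bonds: 2 double bonds (each 1 DoU), 1 triple bond (each 2 DoU) → 4 DoU from unsaturation.
Total DoU = 0 + 4 = 4.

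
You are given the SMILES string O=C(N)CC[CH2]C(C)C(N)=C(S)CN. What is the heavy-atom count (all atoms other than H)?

14

Every atom symbol written in the SMILES (organic subset) is one heavy atom; implicit H are not written.
Heavy atoms by element → C:9, N:3, O:1, S:1.
Total: 14.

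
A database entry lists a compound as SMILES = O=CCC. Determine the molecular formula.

C3H6O

Walk through each heavy atom and fill implicit hydrogens from standard valence (C 4, N 3, O 2, S 2, halogen 1):
  atom 1: O, bond orders sum to 2 (valence 2) → 0 H
  atom 2: C, bond orders sum to 3 (valence 4) → 1 H
  atom 3: C, bond orders sum to 2 (valence 4) → 2 H
  atom 4: C, bond orders sum to 1 (valence 4) → 3 H
Totals → C:3, H:6, O:1.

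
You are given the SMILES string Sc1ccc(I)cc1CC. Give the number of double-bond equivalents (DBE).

4

Molecular formula: C8H9IS.
DoU = (2C + 2 + N − H − X) / 2, where X is the halogen count and O/S are ignored.
    = (2·8 + 2 + 0 − 9 − 1) / 2 = 8 / 2 = 4.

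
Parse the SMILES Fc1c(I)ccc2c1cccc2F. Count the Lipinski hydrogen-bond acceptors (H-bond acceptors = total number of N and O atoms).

N atoms: 0; O atoms: 0.
Lipinski HBA = 0 + 0 = 0.

0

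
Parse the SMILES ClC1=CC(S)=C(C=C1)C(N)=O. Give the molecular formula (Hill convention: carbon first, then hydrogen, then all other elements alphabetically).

C7H6ClNOS

Walk through each heavy atom and fill implicit hydrogens from standard valence (C 4, N 3, O 2, S 2, halogen 1):
  atom 1: Cl (halogen, monovalent) → 0 H
  atom 2: C, bond orders sum to 4 (valence 4) → 0 H
  atom 3: C, bond orders sum to 3 (valence 4) → 1 H
  atom 4: C, bond orders sum to 4 (valence 4) → 0 H
  atom 5: S, bond orders sum to 1 (valence 2) → 1 H
  atom 6: C, bond orders sum to 4 (valence 4) → 0 H
  atom 7: C, bond orders sum to 3 (valence 4) → 1 H
  atom 8: C, bond orders sum to 3 (valence 4) → 1 H
  atom 9: C, bond orders sum to 4 (valence 4) → 0 H
  atom 10: N, bond orders sum to 1 (valence 3) → 2 H
  atom 11: O, bond orders sum to 2 (valence 2) → 0 H
Totals → C:7, H:6, Cl:1, N:1, O:1, S:1.
In Hill order: C7H6ClNOS.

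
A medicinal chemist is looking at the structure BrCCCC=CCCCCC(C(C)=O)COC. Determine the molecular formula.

Walk through each heavy atom and fill implicit hydrogens from standard valence (C 4, N 3, O 2, S 2, halogen 1):
  atom 1: Br (halogen, monovalent) → 0 H
  atom 2: C, bond orders sum to 2 (valence 4) → 2 H
  atom 3: C, bond orders sum to 2 (valence 4) → 2 H
  atom 4: C, bond orders sum to 2 (valence 4) → 2 H
  atom 5: C, bond orders sum to 3 (valence 4) → 1 H
  atom 6: C, bond orders sum to 3 (valence 4) → 1 H
  atom 7: C, bond orders sum to 2 (valence 4) → 2 H
  atom 8: C, bond orders sum to 2 (valence 4) → 2 H
  atom 9: C, bond orders sum to 2 (valence 4) → 2 H
  atom 10: C, bond orders sum to 2 (valence 4) → 2 H
  atom 11: C, bond orders sum to 3 (valence 4) → 1 H
  atom 12: C, bond orders sum to 4 (valence 4) → 0 H
  atom 13: C, bond orders sum to 1 (valence 4) → 3 H
  atom 14: O, bond orders sum to 2 (valence 2) → 0 H
  atom 15: C, bond orders sum to 2 (valence 4) → 2 H
  atom 16: O, bond orders sum to 2 (valence 2) → 0 H
  atom 17: C, bond orders sum to 1 (valence 4) → 3 H
Totals → C:14, H:25, Br:1, O:2.
In Hill order: C14H25BrO2.

C14H25BrO2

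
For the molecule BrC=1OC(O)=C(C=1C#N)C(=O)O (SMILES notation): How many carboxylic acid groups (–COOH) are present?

The carboxylic acid motif appears at heavy-atom position 10 in the SMILES.
Other groups present: 1 hydroxyl, 1 nitrile.
Carboxylic acid count: 1.

1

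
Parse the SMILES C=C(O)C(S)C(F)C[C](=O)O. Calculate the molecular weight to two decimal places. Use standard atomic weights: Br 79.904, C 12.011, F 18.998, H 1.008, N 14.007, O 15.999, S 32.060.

First, the molecular formula is C6H9FO3S (counting implicit H from valence).
  C: 6 × 12.011 = 72.066
  F: 1 × 18.998 = 18.998
  H: 9 × 1.008 = 9.072
  O: 3 × 15.999 = 47.997
  S: 1 × 32.060 = 32.060
Sum: 6×12.011 + 1×18.998 + 9×1.008 + 3×15.999 + 1×32.060 = 180.193 → 180.19 g/mol.

180.19 g/mol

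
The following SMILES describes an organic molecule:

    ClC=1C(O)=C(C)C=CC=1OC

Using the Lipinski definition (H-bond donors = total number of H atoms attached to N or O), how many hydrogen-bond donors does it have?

1

Donors: find every N or O and count the H atoms it carries.
  atom 4 (O): bond orders sum to 1 → 1 H
  atom 10 (O): bond orders sum to 2 → 0 H
Lipinski HBD = 1.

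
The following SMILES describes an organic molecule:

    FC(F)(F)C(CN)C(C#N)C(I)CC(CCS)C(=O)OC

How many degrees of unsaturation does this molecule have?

3

Degree of unsaturation = (number of rings) + (number of π bonds).
Ring closures in the SMILES: 0.
π bonds: 1 double bond (each 1 DoU), 1 triple bond (each 2 DoU) → 3 DoU from unsaturation.
Total DoU = 0 + 3 = 3.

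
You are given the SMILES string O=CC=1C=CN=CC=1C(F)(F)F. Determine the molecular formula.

Walk through each heavy atom and fill implicit hydrogens from standard valence (C 4, N 3, O 2, S 2, halogen 1):
  atom 1: O, bond orders sum to 2 (valence 2) → 0 H
  atom 2: C, bond orders sum to 3 (valence 4) → 1 H
  atom 3: C, bond orders sum to 4 (valence 4) → 0 H
  atom 4: C, bond orders sum to 3 (valence 4) → 1 H
  atom 5: C, bond orders sum to 3 (valence 4) → 1 H
  atom 6: N, bond orders sum to 3 (valence 3) → 0 H
  atom 7: C, bond orders sum to 3 (valence 4) → 1 H
  atom 8: C, bond orders sum to 4 (valence 4) → 0 H
  atom 9: C, bond orders sum to 4 (valence 4) → 0 H
  atom 10: F (halogen, monovalent) → 0 H
  atom 11: F (halogen, monovalent) → 0 H
  atom 12: F (halogen, monovalent) → 0 H
Totals → C:7, H:4, F:3, N:1, O:1.
In Hill order: C7H4F3NO.

C7H4F3NO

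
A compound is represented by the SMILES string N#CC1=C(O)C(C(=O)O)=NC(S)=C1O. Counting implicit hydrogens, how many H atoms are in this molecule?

4

Walk through each heavy atom and fill implicit hydrogens from standard valence (C 4, N 3, O 2, S 2, halogen 1):
  atom 1: N, bond orders sum to 3 (valence 3) → 0 H
  atom 2: C, bond orders sum to 4 (valence 4) → 0 H
  atom 3: C, bond orders sum to 4 (valence 4) → 0 H
  atom 4: C, bond orders sum to 4 (valence 4) → 0 H
  atom 5: O, bond orders sum to 1 (valence 2) → 1 H
  atom 6: C, bond orders sum to 4 (valence 4) → 0 H
  atom 7: C, bond orders sum to 4 (valence 4) → 0 H
  atom 8: O, bond orders sum to 2 (valence 2) → 0 H
  atom 9: O, bond orders sum to 1 (valence 2) → 1 H
  atom 10: N, bond orders sum to 3 (valence 3) → 0 H
  atom 11: C, bond orders sum to 4 (valence 4) → 0 H
  atom 12: S, bond orders sum to 1 (valence 2) → 1 H
  atom 13: C, bond orders sum to 4 (valence 4) → 0 H
  atom 14: O, bond orders sum to 1 (valence 2) → 1 H
Total hydrogens: 4.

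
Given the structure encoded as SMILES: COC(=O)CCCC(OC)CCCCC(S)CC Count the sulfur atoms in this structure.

1

Scan the SMILES for S atoms (remember two-letter symbols like Cl and Br are single atoms).
Sulfur count: 1.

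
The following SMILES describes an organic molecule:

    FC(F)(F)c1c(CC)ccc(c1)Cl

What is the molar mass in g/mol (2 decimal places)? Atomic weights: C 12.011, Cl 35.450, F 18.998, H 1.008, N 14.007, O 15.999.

208.61 g/mol

First, the molecular formula is C9H8ClF3 (counting implicit H from valence).
  C: 9 × 12.011 = 108.099
  Cl: 1 × 35.450 = 35.450
  F: 3 × 18.998 = 56.994
  H: 8 × 1.008 = 8.064
Sum: 9×12.011 + 1×35.450 + 3×18.998 + 8×1.008 = 208.607 → 208.61 g/mol.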